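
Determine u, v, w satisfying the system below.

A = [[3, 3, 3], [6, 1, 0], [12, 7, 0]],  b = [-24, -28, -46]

(-5, 2, -5)

Forward elimination on [A|b]:
R2 <- R2 - (2)*R1:  [  0  -5  -6  20 ]
R3 <- R3 - (4)*R1:  [   0   -5  -12   50 ]
R3 <- R3 - (1)*R2:  [  0   0  -6  30 ]
Row echelon form:
[ 3   3   3  |  -24 ]
[ 0  -5  -6  |   20 ]
[ 0   0  -6  |   30 ]
Back-substitution:
w = (30) / -6 = -5
v = (20 - (-6)*(-5)) / -5 = 2
u = (-24 - (3)*(2) - (3)*(-5)) / 3 = -5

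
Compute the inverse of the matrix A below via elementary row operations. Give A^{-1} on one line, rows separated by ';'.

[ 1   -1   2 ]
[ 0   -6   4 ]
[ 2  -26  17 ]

inverse = [1/9 -35/18 4/9; 4/9 13/18 -2/9; 2/3 4/3 -1/3]

Gauss-Jordan on [A | I]:
R3 <- R3 - (2)*R1:  [   0  -24   13  |   -2    0    1 ]
R2 <- (1/-6)*R2:  [    0     1  -2/3  |     0  -1/6     0 ]
R1 <- R1 - (-1)*R2:  [    1     0   4/3  |     1  -1/6     0 ]
R3 <- R3 - (-24)*R2:  [  0   0  -3  |  -2  -4   1 ]
R3 <- (1/-3)*R3:  [    0     0     1  |   2/3   4/3  -1/3 ]
R1 <- R1 - (4/3)*R3:  [      1       0       0  |     1/9  -35/18     4/9 ]
R2 <- R2 - (-2/3)*R3:  [     0      1      0  |    4/9  13/18   -2/9 ]
Right block of [I | A^{-1}] is the inverse:
[ 1/9  -35/18   4/9 ]
[ 4/9   13/18  -2/9 ]
[ 2/3     4/3  -1/3 ]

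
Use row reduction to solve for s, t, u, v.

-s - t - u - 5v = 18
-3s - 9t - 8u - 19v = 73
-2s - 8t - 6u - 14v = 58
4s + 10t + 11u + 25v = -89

Forward elimination on [A|b]:
R2 <- R2 - (3)*R1:  [  0  -6  -5  -4  19 ]
R3 <- R3 - (2)*R1:  [  0  -6  -4  -4  22 ]
R4 <- R4 - (-4)*R1:  [   0    6    7    5  -17 ]
R3 <- R3 - (1)*R2:  [ 0  0  1  0  3 ]
R4 <- R4 - (-1)*R2:  [ 0  0  2  1  2 ]
R4 <- R4 - (2)*R3:  [  0   0   0   1  -4 ]
Row echelon form:
[ -1  -1  -1  -5  |  18 ]
[  0  -6  -5  -4  |  19 ]
[  0   0   1   0  |   3 ]
[  0   0   0   1  |  -4 ]
Back-substitution:
v = (-4) / 1 = -4
u = (3) / 1 = 3
t = (19 - (-5)*(3) - (-4)*(-4)) / -6 = -3
s = (18 - (-1)*(-3) - (-1)*(3) - (-5)*(-4)) / -1 = 2

(2, -3, 3, -4)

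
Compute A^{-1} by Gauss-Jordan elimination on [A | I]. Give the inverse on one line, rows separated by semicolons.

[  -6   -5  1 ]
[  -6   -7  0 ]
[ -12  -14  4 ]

inverse = [-7/12 1/8 7/48; 1/2 -1/4 -1/8; 0 -1/2 1/4]

Gauss-Jordan on [A | I]:
R1 <- (1/-6)*R1:  [    1   5/6  -1/6  |  -1/6     0     0 ]
R2 <- R2 - (-6)*R1:  [  0  -2  -1  |  -1   1   0 ]
R3 <- R3 - (-12)*R1:  [  0  -4   2  |  -2   0   1 ]
R2 <- (1/-2)*R2:  [    0     1   1/2  |   1/2  -1/2     0 ]
R1 <- R1 - (5/6)*R2:  [     1      0  -7/12  |  -7/12   5/12      0 ]
R3 <- R3 - (-4)*R2:  [  0   0   4  |   0  -2   1 ]
R3 <- (1/4)*R3:  [    0     0     1  |     0  -1/2   1/4 ]
R1 <- R1 - (-7/12)*R3:  [     1      0      0  |  -7/12    1/8   7/48 ]
R2 <- R2 - (1/2)*R3:  [    0     1     0  |   1/2  -1/4  -1/8 ]
Right block of [I | A^{-1}] is the inverse:
[ -7/12   1/8  7/48 ]
[   1/2  -1/4  -1/8 ]
[     0  -1/2   1/4 ]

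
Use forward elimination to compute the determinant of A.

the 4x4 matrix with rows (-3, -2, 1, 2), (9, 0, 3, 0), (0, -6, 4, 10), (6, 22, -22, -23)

Forward elimination:
R2 <- R2 - (-3)*R1:  [  0  -6   6   6 ]
R4 <- R4 - (-2)*R1:  [   0   18  -20  -19 ]
R3 <- R3 - (1)*R2:  [  0   0  -2   4 ]
R4 <- R4 - (-3)*R2:  [  0   0  -2  -1 ]
R4 <- R4 - (1)*R3:  [  0   0   0  -5 ]
Upper-triangular form:
[ -3  -2   1   2 ]
[  0  -6   6   6 ]
[  0   0  -2   4 ]
[  0   0   0  -5 ]
det(A) = (-1)^0 * (-3) * (-6) * (-2) * (-5) = 180  (0 row swaps -> sign +1)

det(A) = 180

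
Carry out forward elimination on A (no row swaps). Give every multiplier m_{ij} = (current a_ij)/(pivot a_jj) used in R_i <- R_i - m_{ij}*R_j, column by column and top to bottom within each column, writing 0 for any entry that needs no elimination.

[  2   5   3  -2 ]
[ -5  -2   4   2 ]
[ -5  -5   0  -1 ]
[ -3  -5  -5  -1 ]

Forward elimination:
R2 <- R2 - (-5/2)*R1:  [    0  21/2  23/2    -3 ]
R3 <- R3 - (-5/2)*R1:  [    0  15/2  15/2    -6 ]
R4 <- R4 - (-3/2)*R1:  [    0   5/2  -1/2    -4 ]
R3 <- R3 - (5/7)*R2:  [     0      0   -5/7  -27/7 ]
R4 <- R4 - (5/21)*R2:  [      0       0  -68/21   -23/7 ]
R4 <- R4 - (68/15)*R3:  [    0     0     0  71/5 ]
Multipliers (in order of application): m_{21} = -5/2, m_{31} = -5/2, m_{41} = -3/2, m_{32} = 5/7, m_{42} = 5/21, m_{43} = 68/15

multipliers: -5/2, -5/2, -3/2, 5/7, 5/21, 68/15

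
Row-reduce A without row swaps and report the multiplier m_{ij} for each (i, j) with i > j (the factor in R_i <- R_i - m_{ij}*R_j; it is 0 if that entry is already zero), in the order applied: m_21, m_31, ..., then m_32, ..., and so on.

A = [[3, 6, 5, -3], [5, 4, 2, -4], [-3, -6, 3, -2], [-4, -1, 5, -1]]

Forward elimination:
R2 <- R2 - (5/3)*R1:  [     0     -6  -19/3      1 ]
R3 <- R3 - (-1)*R1:  [  0   0   8  -5 ]
R4 <- R4 - (-4/3)*R1:  [    0     7  35/3    -5 ]
R3: entry in column 2 is already 0 -> m_{32} = 0 (no row operation needed)
R4 <- R4 - (-7/6)*R2:  [     0      0  77/18  -23/6 ]
R4 <- R4 - (77/144)*R3:  [        0         0         0  -167/144 ]
Multipliers (in order of application): m_{21} = 5/3, m_{31} = -1, m_{41} = -4/3, m_{32} = 0, m_{42} = -7/6, m_{43} = 77/144

multipliers: 5/3, -1, -4/3, 0, -7/6, 77/144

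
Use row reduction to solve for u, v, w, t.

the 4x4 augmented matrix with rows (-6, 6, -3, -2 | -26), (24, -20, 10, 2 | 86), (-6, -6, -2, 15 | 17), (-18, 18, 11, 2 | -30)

(1, -2, 2, 1)

Forward elimination on [A|b]:
R2 <- R2 - (-4)*R1:  [   0    4   -2   -6  -18 ]
R3 <- R3 - (1)*R1:  [   0  -12    1   17   43 ]
R4 <- R4 - (3)*R1:  [  0   0  20   8  48 ]
R3 <- R3 - (-3)*R2:  [   0    0   -5   -1  -11 ]
R4 <- R4 - (-4)*R3:  [ 0  0  0  4  4 ]
Row echelon form:
[ -6  6  -3  -2  |  -26 ]
[  0  4  -2  -6  |  -18 ]
[  0  0  -5  -1  |  -11 ]
[  0  0   0   4  |    4 ]
Back-substitution:
t = (4) / 4 = 1
w = (-11 - (-1)*(1)) / -5 = 2
v = (-18 - (-2)*(2) - (-6)*(1)) / 4 = -2
u = (-26 - (6)*(-2) - (-3)*(2) - (-2)*(1)) / -6 = 1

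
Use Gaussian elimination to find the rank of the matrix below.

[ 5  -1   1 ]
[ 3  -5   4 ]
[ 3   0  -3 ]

rank(A) = 3

Row reduction:
R2 <- R2 - (3/5)*R1:  [     0  -22/5   17/5 ]
R3 <- R3 - (3/5)*R1:  [     0    3/5  -18/5 ]
R3 <- R3 - (-3/22)*R2:  [      0       0  -69/22 ]
Row echelon form:
[ 5     -1       1 ]
[ 0  -22/5    17/5 ]
[ 0      0  -69/22 ]
Nonzero rows / pivot columns: 3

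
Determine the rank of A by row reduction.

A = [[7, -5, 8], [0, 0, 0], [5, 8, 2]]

rank(A) = 2

Row reduction:
R3 <- R3 - (5/7)*R1:  [     0   81/7  -26/7 ]
R2 <-> R3   (pivot in column 2 was zero)
[ 7    -5      8 ]
[ 0  81/7  -26/7 ]
[ 0     0      0 ]
Row echelon form:
[ 7    -5      8 ]
[ 0  81/7  -26/7 ]
[ 0     0      0 ]
Nonzero rows / pivot columns: 2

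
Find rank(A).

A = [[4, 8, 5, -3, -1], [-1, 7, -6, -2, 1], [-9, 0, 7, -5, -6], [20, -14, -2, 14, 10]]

rank(A) = 3

Row reduction:
R2 <- R2 - (-1/4)*R1:  [     0      9  -19/4  -11/4    3/4 ]
R3 <- R3 - (-9/4)*R1:  [     0     18   73/4  -47/4  -33/4 ]
R4 <- R4 - (5)*R1:  [   0  -54  -27   29   15 ]
R3 <- R3 - (2)*R2:  [     0      0  111/4  -25/4  -39/4 ]
R4 <- R4 - (-6)*R2:  [      0       0  -111/2    25/2    39/2 ]
R4 <- R4 - (-2)*R3:  [ 0  0  0  0  0 ]
Row echelon form:
[ 4  8      5     -3     -1 ]
[ 0  9  -19/4  -11/4    3/4 ]
[ 0  0  111/4  -25/4  -39/4 ]
[ 0  0      0      0      0 ]
Nonzero rows / pivot columns: 3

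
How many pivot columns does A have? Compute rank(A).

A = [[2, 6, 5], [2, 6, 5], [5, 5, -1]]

rank(A) = 2

Row reduction:
R2 <- R2 - (1)*R1:  [ 0  0  0 ]
R3 <- R3 - (5/2)*R1:  [     0    -10  -27/2 ]
R2 <-> R3   (pivot in column 2 was zero)
[ 2    6      5 ]
[ 0  -10  -27/2 ]
[ 0    0      0 ]
Row echelon form:
[ 2    6      5 ]
[ 0  -10  -27/2 ]
[ 0    0      0 ]
Nonzero rows / pivot columns: 2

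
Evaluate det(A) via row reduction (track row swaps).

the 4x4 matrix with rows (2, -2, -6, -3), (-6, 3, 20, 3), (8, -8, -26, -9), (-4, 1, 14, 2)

det(A) = 24

Forward elimination:
R2 <- R2 - (-3)*R1:  [  0  -3   2  -6 ]
R3 <- R3 - (4)*R1:  [  0   0  -2   3 ]
R4 <- R4 - (-2)*R1:  [  0  -3   2  -4 ]
R4 <- R4 - (1)*R2:  [ 0  0  0  2 ]
Upper-triangular form:
[ 2  -2  -6  -3 ]
[ 0  -3   2  -6 ]
[ 0   0  -2   3 ]
[ 0   0   0   2 ]
det(A) = (-1)^0 * (2) * (-3) * (-2) * (2) = 24  (0 row swaps -> sign +1)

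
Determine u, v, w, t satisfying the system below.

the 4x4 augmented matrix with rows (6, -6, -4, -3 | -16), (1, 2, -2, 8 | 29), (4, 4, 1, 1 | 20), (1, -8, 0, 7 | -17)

(1, 4, -2, 2)

Forward elimination on [A|b]:
R2 <- R2 - (1/6)*R1:  [    0     3  -4/3  17/2  95/3 ]
R3 <- R3 - (2/3)*R1:  [    0     8  11/3     3  92/3 ]
R4 <- R4 - (1/6)*R1:  [     0     -7    2/3   15/2  -43/3 ]
R3 <- R3 - (8/3)*R2:  [      0       0    65/9   -59/3  -484/9 ]
R4 <- R4 - (-7/3)*R2:  [     0      0  -22/9   82/3  536/9 ]
R4 <- R4 - (-22/65)*R3:  [       0        0        0  1344/65  2688/65 ]
Row echelon form:
[ 6  -6    -4       -3  |      -16 ]
[ 0   3  -4/3     17/2  |     95/3 ]
[ 0   0  65/9    -59/3  |   -484/9 ]
[ 0   0     0  1344/65  |  2688/65 ]
Back-substitution:
t = (2688/65) / (1344/65) = 2
w = (-484/9 - (-59/3)*(2)) / (65/9) = -2
v = (95/3 - (-4/3)*(-2) - (17/2)*(2)) / 3 = 4
u = (-16 - (-6)*(4) - (-4)*(-2) - (-3)*(2)) / 6 = 1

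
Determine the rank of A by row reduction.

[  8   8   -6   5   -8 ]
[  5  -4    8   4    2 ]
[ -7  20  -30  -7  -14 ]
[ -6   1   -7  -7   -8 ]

rank(A) = 3

Row reduction:
R2 <- R2 - (5/8)*R1:  [    0    -9  47/4   7/8     7 ]
R3 <- R3 - (-7/8)*R1:  [      0      27  -141/4   -21/8     -21 ]
R4 <- R4 - (-3/4)*R1:  [     0      7  -23/2  -13/4    -14 ]
R3 <- R3 - (-3)*R2:  [ 0  0  0  0  0 ]
R4 <- R4 - (-7/9)*R2:  [       0        0   -85/36  -185/72    -77/9 ]
R3 <-> R4   (pivot in column 3 was zero)
[ 8   8      -6        5     -8 ]
[ 0  -9    47/4      7/8      7 ]
[ 0   0  -85/36  -185/72  -77/9 ]
[ 0   0       0        0      0 ]
Row echelon form:
[ 8   8      -6        5     -8 ]
[ 0  -9    47/4      7/8      7 ]
[ 0   0  -85/36  -185/72  -77/9 ]
[ 0   0       0        0      0 ]
Nonzero rows / pivot columns: 3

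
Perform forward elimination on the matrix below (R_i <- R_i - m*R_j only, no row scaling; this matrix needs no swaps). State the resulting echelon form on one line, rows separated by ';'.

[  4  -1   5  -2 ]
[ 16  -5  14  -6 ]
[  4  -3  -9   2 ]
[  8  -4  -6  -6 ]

Forward elimination:
R2 <- R2 - (4)*R1:  [  0  -1  -6   2 ]
R3 <- R3 - (1)*R1:  [   0   -2  -14    4 ]
R4 <- R4 - (2)*R1:  [   0   -2  -16   -2 ]
R3 <- R3 - (2)*R2:  [  0   0  -2   0 ]
R4 <- R4 - (2)*R2:  [  0   0  -4  -6 ]
R4 <- R4 - (2)*R3:  [  0   0   0  -6 ]
Row echelon form:
[ 4  -1   5  -2 ]
[ 0  -1  -6   2 ]
[ 0   0  -2   0 ]
[ 0   0   0  -6 ]

REF = [4 -1 5 -2; 0 -1 -6 2; 0 0 -2 0; 0 0 0 -6]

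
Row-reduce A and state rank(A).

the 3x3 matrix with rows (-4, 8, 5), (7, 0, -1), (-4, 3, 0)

Row reduction:
R2 <- R2 - (-7/4)*R1:  [    0    14  31/4 ]
R3 <- R3 - (1)*R1:  [  0  -5  -5 ]
R3 <- R3 - (-5/14)*R2:  [       0        0  -125/56 ]
Row echelon form:
[ -4   8        5 ]
[  0  14     31/4 ]
[  0   0  -125/56 ]
Nonzero rows / pivot columns: 3

rank(A) = 3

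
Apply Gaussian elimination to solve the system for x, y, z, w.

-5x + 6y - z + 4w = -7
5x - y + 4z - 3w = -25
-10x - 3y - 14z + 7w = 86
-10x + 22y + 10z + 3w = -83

Forward elimination on [A|b]:
R2 <- R2 - (-1)*R1:  [   0    5    3    1  -32 ]
R3 <- R3 - (2)*R1:  [   0  -15  -12   -1  100 ]
R4 <- R4 - (2)*R1:  [   0   10   12   -5  -69 ]
R3 <- R3 - (-3)*R2:  [  0   0  -3   2   4 ]
R4 <- R4 - (2)*R2:  [  0   0   6  -7  -5 ]
R4 <- R4 - (-2)*R3:  [  0   0   0  -3   3 ]
Row echelon form:
[ -5  6  -1   4  |   -7 ]
[  0  5   3   1  |  -32 ]
[  0  0  -3   2  |    4 ]
[  0  0   0  -3  |    3 ]
Back-substitution:
w = (3) / -3 = -1
z = (4 - (2)*(-1)) / -3 = -2
y = (-32 - (3)*(-2) - (1)*(-1)) / 5 = -5
x = (-7 - (6)*(-5) - (-1)*(-2) - (4)*(-1)) / -5 = -5

(-5, -5, -2, -1)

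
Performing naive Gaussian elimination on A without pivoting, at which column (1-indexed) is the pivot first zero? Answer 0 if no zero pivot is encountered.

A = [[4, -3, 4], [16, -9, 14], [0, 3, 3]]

Naive forward elimination:
R2 <- R2 - (4)*R1:  [  0   3  -2 ]
R3 <- R3 - (1)*R2:  [ 0  0  5 ]
All pivots nonzero; naive elimination completes without hitting a zero pivot.

first zero-pivot column = 0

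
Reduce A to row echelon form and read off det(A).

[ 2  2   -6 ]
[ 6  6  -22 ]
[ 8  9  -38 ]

det(A) = 8

Forward elimination:
R2 <- R2 - (3)*R1:  [  0   0  -4 ]
R3 <- R3 - (4)*R1:  [   0    1  -14 ]
R2 <-> R3   (pivot in column 2 was zero)
[ 2  2   -6 ]
[ 0  1  -14 ]
[ 0  0   -4 ]
Upper-triangular form:
[ 2  2   -6 ]
[ 0  1  -14 ]
[ 0  0   -4 ]
det(A) = (-1)^1 * (2) * (1) * (-4) = 8  (1 row swap -> sign -1)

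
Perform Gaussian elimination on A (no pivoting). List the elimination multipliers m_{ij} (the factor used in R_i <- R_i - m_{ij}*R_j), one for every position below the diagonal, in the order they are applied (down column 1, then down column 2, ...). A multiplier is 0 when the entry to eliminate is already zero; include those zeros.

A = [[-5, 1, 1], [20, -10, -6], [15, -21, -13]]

Forward elimination:
R2 <- R2 - (-4)*R1:  [  0  -6  -2 ]
R3 <- R3 - (-3)*R1:  [   0  -18  -10 ]
R3 <- R3 - (3)*R2:  [  0   0  -4 ]
Multipliers (in order of application): m_{21} = -4, m_{31} = -3, m_{32} = 3

multipliers: -4, -3, 3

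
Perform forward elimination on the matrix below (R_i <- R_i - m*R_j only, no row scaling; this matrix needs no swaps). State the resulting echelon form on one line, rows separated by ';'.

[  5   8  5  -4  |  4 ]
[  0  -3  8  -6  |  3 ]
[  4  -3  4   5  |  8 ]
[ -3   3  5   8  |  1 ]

REF = [5 8 5 -4 4; 0 -3 8 -6 3; 0 0 -376/15 27 -23/5; 0 0 0 988/47 278/47]

Forward elimination:
R3 <- R3 - (4/5)*R1:  [     0  -47/5      0   41/5   24/5 ]
R4 <- R4 - (-3/5)*R1:  [    0  39/5     8  28/5  17/5 ]
R3 <- R3 - (47/15)*R2:  [       0        0  -376/15       27    -23/5 ]
R4 <- R4 - (-13/5)*R2:  [     0      0  144/5    -10   56/5 ]
R4 <- R4 - (-54/47)*R3:  [      0       0       0  988/47  278/47 ]
Row echelon form:
[ 5   8        5      -4  |       4 ]
[ 0  -3        8      -6  |       3 ]
[ 0   0  -376/15      27  |   -23/5 ]
[ 0   0        0  988/47  |  278/47 ]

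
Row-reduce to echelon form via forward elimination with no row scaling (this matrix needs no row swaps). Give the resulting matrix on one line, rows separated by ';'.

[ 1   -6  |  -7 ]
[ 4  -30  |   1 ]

REF = [1 -6 -7; 0 -6 29]

Forward elimination:
R2 <- R2 - (4)*R1:  [  0  -6  29 ]
Row echelon form:
[ 1  -6  |  -7 ]
[ 0  -6  |  29 ]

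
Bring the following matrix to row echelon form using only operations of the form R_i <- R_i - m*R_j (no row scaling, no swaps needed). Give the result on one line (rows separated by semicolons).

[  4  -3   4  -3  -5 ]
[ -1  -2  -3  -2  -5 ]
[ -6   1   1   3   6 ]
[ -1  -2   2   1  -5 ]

Forward elimination:
R2 <- R2 - (-1/4)*R1:  [     0  -11/4     -2  -11/4  -25/4 ]
R3 <- R3 - (-3/2)*R1:  [    0  -7/2     7  -3/2  -3/2 ]
R4 <- R4 - (-1/4)*R1:  [     0  -11/4      3    1/4  -25/4 ]
R3 <- R3 - (14/11)*R2:  [      0       0  105/11       2   71/11 ]
R4 <- R4 - (1)*R2:  [ 0  0  5  3  0 ]
R4 <- R4 - (11/21)*R3:  [      0       0       0   41/21  -71/21 ]
Row echelon form:
[ 4     -3       4     -3      -5 ]
[ 0  -11/4      -2  -11/4   -25/4 ]
[ 0      0  105/11      2   71/11 ]
[ 0      0       0  41/21  -71/21 ]

REF = [4 -3 4 -3 -5; 0 -11/4 -2 -11/4 -25/4; 0 0 105/11 2 71/11; 0 0 0 41/21 -71/21]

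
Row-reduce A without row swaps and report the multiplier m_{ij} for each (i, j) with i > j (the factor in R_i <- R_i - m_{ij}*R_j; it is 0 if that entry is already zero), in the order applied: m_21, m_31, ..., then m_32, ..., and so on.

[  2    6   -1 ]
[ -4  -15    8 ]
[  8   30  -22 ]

multipliers: -2, 4, -2

Forward elimination:
R2 <- R2 - (-2)*R1:  [  0  -3   6 ]
R3 <- R3 - (4)*R1:  [   0    6  -18 ]
R3 <- R3 - (-2)*R2:  [  0   0  -6 ]
Multipliers (in order of application): m_{21} = -2, m_{31} = 4, m_{32} = -2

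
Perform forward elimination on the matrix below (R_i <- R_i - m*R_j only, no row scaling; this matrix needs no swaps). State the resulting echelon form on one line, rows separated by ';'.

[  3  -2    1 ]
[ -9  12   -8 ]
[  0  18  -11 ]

REF = [3 -2 1; 0 6 -5; 0 0 4]

Forward elimination:
R2 <- R2 - (-3)*R1:  [  0   6  -5 ]
R3 <- R3 - (3)*R2:  [ 0  0  4 ]
Row echelon form:
[ 3  -2   1 ]
[ 0   6  -5 ]
[ 0   0   4 ]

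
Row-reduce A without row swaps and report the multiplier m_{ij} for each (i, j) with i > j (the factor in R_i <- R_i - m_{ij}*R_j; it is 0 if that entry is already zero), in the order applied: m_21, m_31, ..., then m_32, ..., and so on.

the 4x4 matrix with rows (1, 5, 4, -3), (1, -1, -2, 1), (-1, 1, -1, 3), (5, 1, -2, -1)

Forward elimination:
R2 <- R2 - (1)*R1:  [  0  -6  -6   4 ]
R3 <- R3 - (-1)*R1:  [ 0  6  3  0 ]
R4 <- R4 - (5)*R1:  [   0  -24  -22   14 ]
R3 <- R3 - (-1)*R2:  [  0   0  -3   4 ]
R4 <- R4 - (4)*R2:  [  0   0   2  -2 ]
R4 <- R4 - (-2/3)*R3:  [   0    0    0  2/3 ]
Multipliers (in order of application): m_{21} = 1, m_{31} = -1, m_{41} = 5, m_{32} = -1, m_{42} = 4, m_{43} = -2/3

multipliers: 1, -1, 5, -1, 4, -2/3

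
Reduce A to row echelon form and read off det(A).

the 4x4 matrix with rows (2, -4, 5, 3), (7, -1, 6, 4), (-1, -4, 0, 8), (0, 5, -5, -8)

det(A) = 499

Forward elimination:
R2 <- R2 - (7/2)*R1:  [     0     13  -23/2  -13/2 ]
R3 <- R3 - (-1/2)*R1:  [    0    -6   5/2  19/2 ]
R3 <- R3 - (-6/13)*R2:  [      0       0  -73/26    13/2 ]
R4 <- R4 - (5/13)*R2:  [      0       0  -15/26   -11/2 ]
R4 <- R4 - (15/73)*R3:  [       0        0        0  -499/73 ]
Upper-triangular form:
[ 2  -4       5        3 ]
[ 0  13   -23/2    -13/2 ]
[ 0   0  -73/26     13/2 ]
[ 0   0       0  -499/73 ]
det(A) = (-1)^0 * (2) * (13) * (-73/26) * (-499/73) = 499  (0 row swaps -> sign +1)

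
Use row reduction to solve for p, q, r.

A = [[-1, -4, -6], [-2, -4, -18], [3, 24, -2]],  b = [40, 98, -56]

Forward elimination on [A|b]:
R2 <- R2 - (2)*R1:  [  0   4  -6  18 ]
R3 <- R3 - (-3)*R1:  [   0   12  -20   64 ]
R3 <- R3 - (3)*R2:  [  0   0  -2  10 ]
Row echelon form:
[ -1  -4  -6  |  40 ]
[  0   4  -6  |  18 ]
[  0   0  -2  |  10 ]
Back-substitution:
r = (10) / -2 = -5
q = (18 - (-6)*(-5)) / 4 = -3
p = (40 - (-4)*(-3) - (-6)*(-5)) / -1 = 2

(2, -3, -5)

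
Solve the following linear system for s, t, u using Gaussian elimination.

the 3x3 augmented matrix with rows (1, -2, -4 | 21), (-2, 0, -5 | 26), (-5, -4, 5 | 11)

Forward elimination on [A|b]:
R2 <- R2 - (-2)*R1:  [   0   -4  -13   68 ]
R3 <- R3 - (-5)*R1:  [   0  -14  -15  116 ]
R3 <- R3 - (7/2)*R2:  [    0     0  61/2  -122 ]
Row echelon form:
[ 1  -2    -4  |    21 ]
[ 0  -4   -13  |    68 ]
[ 0   0  61/2  |  -122 ]
Back-substitution:
u = (-122) / (61/2) = -4
t = (68 - (-13)*(-4)) / -4 = -4
s = (21 - (-2)*(-4) - (-4)*(-4)) / 1 = -3

(-3, -4, -4)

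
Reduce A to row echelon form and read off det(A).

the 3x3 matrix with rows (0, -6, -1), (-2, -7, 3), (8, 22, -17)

Forward elimination:
R1 <-> R2   (pivot in column 1 was zero)
[ -2  -7    3 ]
[  0  -6   -1 ]
[  8  22  -17 ]
R3 <- R3 - (-4)*R1:  [  0  -6  -5 ]
R3 <- R3 - (1)*R2:  [  0   0  -4 ]
Upper-triangular form:
[ -2  -7   3 ]
[  0  -6  -1 ]
[  0   0  -4 ]
det(A) = (-1)^1 * (-2) * (-6) * (-4) = 48  (1 row swap -> sign -1)

det(A) = 48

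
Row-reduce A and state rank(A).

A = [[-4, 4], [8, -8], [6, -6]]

rank(A) = 1

Row reduction:
R2 <- R2 - (-2)*R1:  [ 0  0 ]
R3 <- R3 - (-3/2)*R1:  [ 0  0 ]
Row echelon form:
[ -4  4 ]
[  0  0 ]
[  0  0 ]
Nonzero rows / pivot columns: 1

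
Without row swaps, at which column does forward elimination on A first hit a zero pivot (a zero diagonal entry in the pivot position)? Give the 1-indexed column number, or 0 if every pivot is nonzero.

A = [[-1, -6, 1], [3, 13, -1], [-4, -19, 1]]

Naive forward elimination:
R2 <- R2 - (-3)*R1:  [  0  -5   2 ]
R3 <- R3 - (4)*R1:  [  0   5  -3 ]
R3 <- R3 - (-1)*R2:  [  0   0  -1 ]
All pivots nonzero; naive elimination completes without hitting a zero pivot.

first zero-pivot column = 0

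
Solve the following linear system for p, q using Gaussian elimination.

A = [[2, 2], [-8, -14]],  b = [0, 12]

Forward elimination on [A|b]:
R2 <- R2 - (-4)*R1:  [  0  -6  12 ]
Row echelon form:
[ 2   2  |   0 ]
[ 0  -6  |  12 ]
Back-substitution:
q = (12) / -6 = -2
p = (0 - (2)*(-2)) / 2 = 2

(2, -2)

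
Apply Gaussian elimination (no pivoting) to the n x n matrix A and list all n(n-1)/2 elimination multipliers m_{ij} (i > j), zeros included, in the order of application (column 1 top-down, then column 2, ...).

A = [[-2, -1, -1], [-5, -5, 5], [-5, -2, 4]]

Forward elimination:
R2 <- R2 - (5/2)*R1:  [    0  -5/2  15/2 ]
R3 <- R3 - (5/2)*R1:  [    0   1/2  13/2 ]
R3 <- R3 - (-1/5)*R2:  [ 0  0  8 ]
Multipliers (in order of application): m_{21} = 5/2, m_{31} = 5/2, m_{32} = -1/5

multipliers: 5/2, 5/2, -1/5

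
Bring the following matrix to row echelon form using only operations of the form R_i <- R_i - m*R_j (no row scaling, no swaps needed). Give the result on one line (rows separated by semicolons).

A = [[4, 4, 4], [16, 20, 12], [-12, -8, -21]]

Forward elimination:
R2 <- R2 - (4)*R1:  [  0   4  -4 ]
R3 <- R3 - (-3)*R1:  [  0   4  -9 ]
R3 <- R3 - (1)*R2:  [  0   0  -5 ]
Row echelon form:
[ 4  4   4 ]
[ 0  4  -4 ]
[ 0  0  -5 ]

REF = [4 4 4; 0 4 -4; 0 0 -5]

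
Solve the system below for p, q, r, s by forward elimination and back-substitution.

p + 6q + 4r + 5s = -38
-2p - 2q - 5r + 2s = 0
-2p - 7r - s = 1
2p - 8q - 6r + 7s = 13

Forward elimination on [A|b]:
R2 <- R2 - (-2)*R1:  [   0   10    3   12  -76 ]
R3 <- R3 - (-2)*R1:  [   0   12    1    9  -75 ]
R4 <- R4 - (2)*R1:  [   0  -20  -14   -3   89 ]
R3 <- R3 - (6/5)*R2:  [     0      0  -13/5  -27/5   81/5 ]
R4 <- R4 - (-2)*R2:  [   0    0   -8   21  -63 ]
R4 <- R4 - (40/13)*R3:  [        0         0         0    489/13  -1467/13 ]
Row echelon form:
[ 1   6      4       5  |       -38 ]
[ 0  10      3      12  |       -76 ]
[ 0   0  -13/5   -27/5  |      81/5 ]
[ 0   0      0  489/13  |  -1467/13 ]
Back-substitution:
s = (-1467/13) / (489/13) = -3
r = (81/5 - (-27/5)*(-3)) / (-13/5) = 0
q = (-76 - (3)*(0) - (12)*(-3)) / 10 = -4
p = (-38 - (6)*(-4) - (4)*(0) - (5)*(-3)) / 1 = 1

(1, -4, 0, -3)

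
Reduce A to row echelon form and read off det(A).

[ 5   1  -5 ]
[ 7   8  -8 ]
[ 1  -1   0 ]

det(A) = 27

Forward elimination:
R2 <- R2 - (7/5)*R1:  [    0  33/5    -1 ]
R3 <- R3 - (1/5)*R1:  [    0  -6/5     1 ]
R3 <- R3 - (-2/11)*R2:  [    0     0  9/11 ]
Upper-triangular form:
[ 5     1    -5 ]
[ 0  33/5    -1 ]
[ 0     0  9/11 ]
det(A) = (-1)^0 * (5) * (33/5) * (9/11) = 27  (0 row swaps -> sign +1)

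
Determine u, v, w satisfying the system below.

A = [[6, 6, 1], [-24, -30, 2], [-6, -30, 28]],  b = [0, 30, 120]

Forward elimination on [A|b]:
R2 <- R2 - (-4)*R1:  [  0  -6   6  30 ]
R3 <- R3 - (-1)*R1:  [   0  -24   29  120 ]
R3 <- R3 - (4)*R2:  [ 0  0  5  0 ]
Row echelon form:
[ 6   6  1  |   0 ]
[ 0  -6  6  |  30 ]
[ 0   0  5  |   0 ]
Back-substitution:
w = (0) / 5 = 0
v = (30 - (6)*(0)) / -6 = -5
u = (0 - (6)*(-5) - (1)*(0)) / 6 = 5

(5, -5, 0)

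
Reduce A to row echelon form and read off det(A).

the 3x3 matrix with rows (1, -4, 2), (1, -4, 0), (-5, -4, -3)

Forward elimination:
R2 <- R2 - (1)*R1:  [  0   0  -2 ]
R3 <- R3 - (-5)*R1:  [   0  -24    7 ]
R2 <-> R3   (pivot in column 2 was zero)
[ 1   -4   2 ]
[ 0  -24   7 ]
[ 0    0  -2 ]
Upper-triangular form:
[ 1   -4   2 ]
[ 0  -24   7 ]
[ 0    0  -2 ]
det(A) = (-1)^1 * (1) * (-24) * (-2) = -48  (1 row swap -> sign -1)

det(A) = -48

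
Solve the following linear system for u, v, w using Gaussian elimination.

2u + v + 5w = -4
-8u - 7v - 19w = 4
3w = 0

(-4, 4, 0)

Forward elimination on [A|b]:
R2 <- R2 - (-4)*R1:  [   0   -3    1  -12 ]
Row echelon form:
[ 2   1  5  |   -4 ]
[ 0  -3  1  |  -12 ]
[ 0   0  3  |    0 ]
Back-substitution:
w = (0) / 3 = 0
v = (-12 - (1)*(0)) / -3 = 4
u = (-4 - (1)*(4) - (5)*(0)) / 2 = -4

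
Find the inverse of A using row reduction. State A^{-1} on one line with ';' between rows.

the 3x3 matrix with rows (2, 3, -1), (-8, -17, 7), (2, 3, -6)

Gauss-Jordan on [A | I]:
R1 <- (1/2)*R1:  [    1   3/2  -1/2  |   1/2     0     0 ]
R2 <- R2 - (-8)*R1:  [  0  -5   3  |   4   1   0 ]
R3 <- R3 - (2)*R1:  [  0   0  -5  |  -1   0   1 ]
R2 <- (1/-5)*R2:  [    0     1  -3/5  |  -4/5  -1/5     0 ]
R1 <- R1 - (3/2)*R2:  [     1      0    2/5  |  17/10   3/10      0 ]
R3 <- (1/-5)*R3:  [    0     0     1  |   1/5     0  -1/5 ]
R1 <- R1 - (2/5)*R3:  [     1      0      0  |  81/50   3/10   2/25 ]
R2 <- R2 - (-3/5)*R3:  [      0       1       0  |  -17/25    -1/5   -3/25 ]
Right block of [I | A^{-1}] is the inverse:
[  81/50  3/10   2/25 ]
[ -17/25  -1/5  -3/25 ]
[    1/5     0   -1/5 ]

inverse = [81/50 3/10 2/25; -17/25 -1/5 -3/25; 1/5 0 -1/5]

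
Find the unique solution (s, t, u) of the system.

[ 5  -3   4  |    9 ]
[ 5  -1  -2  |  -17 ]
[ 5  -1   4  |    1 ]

Forward elimination on [A|b]:
R2 <- R2 - (1)*R1:  [   0    2   -6  -26 ]
R3 <- R3 - (1)*R1:  [  0   2   0  -8 ]
R3 <- R3 - (1)*R2:  [  0   0   6  18 ]
Row echelon form:
[ 5  -3   4  |    9 ]
[ 0   2  -6  |  -26 ]
[ 0   0   6  |   18 ]
Back-substitution:
u = (18) / 6 = 3
t = (-26 - (-6)*(3)) / 2 = -4
s = (9 - (-3)*(-4) - (4)*(3)) / 5 = -3

(-3, -4, 3)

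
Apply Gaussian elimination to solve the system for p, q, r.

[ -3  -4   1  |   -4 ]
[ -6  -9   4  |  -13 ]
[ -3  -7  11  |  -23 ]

(-3, 3, -1)

Forward elimination on [A|b]:
R2 <- R2 - (2)*R1:  [  0  -1   2  -5 ]
R3 <- R3 - (1)*R1:  [   0   -3   10  -19 ]
R3 <- R3 - (3)*R2:  [  0   0   4  -4 ]
Row echelon form:
[ -3  -4  1  |  -4 ]
[  0  -1  2  |  -5 ]
[  0   0  4  |  -4 ]
Back-substitution:
r = (-4) / 4 = -1
q = (-5 - (2)*(-1)) / -1 = 3
p = (-4 - (-4)*(3) - (1)*(-1)) / -3 = -3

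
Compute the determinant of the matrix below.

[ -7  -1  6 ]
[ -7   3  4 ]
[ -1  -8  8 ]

det(A) = -90

Forward elimination:
R2 <- R2 - (1)*R1:  [  0   4  -2 ]
R3 <- R3 - (1/7)*R1:  [     0  -55/7   50/7 ]
R3 <- R3 - (-55/28)*R2:  [     0      0  45/14 ]
Upper-triangular form:
[ -7  -1      6 ]
[  0   4     -2 ]
[  0   0  45/14 ]
det(A) = (-1)^0 * (-7) * (4) * (45/14) = -90  (0 row swaps -> sign +1)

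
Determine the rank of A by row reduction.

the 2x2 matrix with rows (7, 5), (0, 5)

Row reduction:
Row echelon form:
[ 7  5 ]
[ 0  5 ]
Nonzero rows / pivot columns: 2

rank(A) = 2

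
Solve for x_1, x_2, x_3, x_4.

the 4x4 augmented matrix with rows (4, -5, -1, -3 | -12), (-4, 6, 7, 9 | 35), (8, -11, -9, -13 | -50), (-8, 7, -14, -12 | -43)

Forward elimination on [A|b]:
R2 <- R2 - (-1)*R1:  [  0   1   6   6  23 ]
R3 <- R3 - (2)*R1:  [   0   -1   -7   -7  -26 ]
R4 <- R4 - (-2)*R1:  [   0   -3  -16  -18  -67 ]
R3 <- R3 - (-1)*R2:  [  0   0  -1  -1  -3 ]
R4 <- R4 - (-3)*R2:  [ 0  0  2  0  2 ]
R4 <- R4 - (-2)*R3:  [  0   0   0  -2  -4 ]
Row echelon form:
[ 4  -5  -1  -3  |  -12 ]
[ 0   1   6   6  |   23 ]
[ 0   0  -1  -1  |   -3 ]
[ 0   0   0  -2  |   -4 ]
Back-substitution:
x_4 = (-4) / -2 = 2
x_3 = (-3 - (-1)*(2)) / -1 = 1
x_2 = (23 - (6)*(1) - (6)*(2)) / 1 = 5
x_1 = (-12 - (-5)*(5) - (-1)*(1) - (-3)*(2)) / 4 = 5

(5, 5, 1, 2)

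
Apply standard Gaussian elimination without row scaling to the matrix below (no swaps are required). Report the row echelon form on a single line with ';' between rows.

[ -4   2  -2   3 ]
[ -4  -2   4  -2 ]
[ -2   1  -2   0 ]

REF = [-4 2 -2 3; 0 -4 6 -5; 0 0 -1 -3/2]

Forward elimination:
R2 <- R2 - (1)*R1:  [  0  -4   6  -5 ]
R3 <- R3 - (1/2)*R1:  [    0     0    -1  -3/2 ]
Row echelon form:
[ -4   2  -2     3 ]
[  0  -4   6    -5 ]
[  0   0  -1  -3/2 ]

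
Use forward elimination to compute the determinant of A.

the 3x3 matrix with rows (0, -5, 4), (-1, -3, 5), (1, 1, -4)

det(A) = 3

Forward elimination:
R1 <-> R2   (pivot in column 1 was zero)
[ -1  -3   5 ]
[  0  -5   4 ]
[  1   1  -4 ]
R3 <- R3 - (-1)*R1:  [  0  -2   1 ]
R3 <- R3 - (2/5)*R2:  [    0     0  -3/5 ]
Upper-triangular form:
[ -1  -3     5 ]
[  0  -5     4 ]
[  0   0  -3/5 ]
det(A) = (-1)^1 * (-1) * (-5) * (-3/5) = 3  (1 row swap -> sign -1)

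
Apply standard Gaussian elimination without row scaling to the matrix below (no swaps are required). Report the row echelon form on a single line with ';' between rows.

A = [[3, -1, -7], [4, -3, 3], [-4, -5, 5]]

REF = [3 -1 -7; 0 -5/3 37/3; 0 0 -256/5]

Forward elimination:
R2 <- R2 - (4/3)*R1:  [    0  -5/3  37/3 ]
R3 <- R3 - (-4/3)*R1:  [     0  -19/3  -13/3 ]
R3 <- R3 - (19/5)*R2:  [      0       0  -256/5 ]
Row echelon form:
[ 3    -1      -7 ]
[ 0  -5/3    37/3 ]
[ 0     0  -256/5 ]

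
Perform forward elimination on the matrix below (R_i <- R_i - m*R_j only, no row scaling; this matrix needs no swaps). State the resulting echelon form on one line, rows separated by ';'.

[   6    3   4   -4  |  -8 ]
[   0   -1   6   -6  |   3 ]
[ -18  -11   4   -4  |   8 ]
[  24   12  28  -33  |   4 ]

Forward elimination:
R3 <- R3 - (-3)*R1:  [   0   -2   16  -16  -16 ]
R4 <- R4 - (4)*R1:  [   0    0   12  -17   36 ]
R3 <- R3 - (2)*R2:  [   0    0    4   -4  -22 ]
R4 <- R4 - (3)*R3:  [   0    0    0   -5  102 ]
Row echelon form:
[ 6   3  4  -4  |   -8 ]
[ 0  -1  6  -6  |    3 ]
[ 0   0  4  -4  |  -22 ]
[ 0   0  0  -5  |  102 ]

REF = [6 3 4 -4 -8; 0 -1 6 -6 3; 0 0 4 -4 -22; 0 0 0 -5 102]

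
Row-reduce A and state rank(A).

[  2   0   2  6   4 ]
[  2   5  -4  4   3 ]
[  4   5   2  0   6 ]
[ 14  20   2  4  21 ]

Row reduction:
R2 <- R2 - (1)*R1:  [  0   5  -6  -2  -1 ]
R3 <- R3 - (2)*R1:  [   0    5   -2  -12   -2 ]
R4 <- R4 - (7)*R1:  [   0   20  -12  -38   -7 ]
R3 <- R3 - (1)*R2:  [   0    0    4  -10   -1 ]
R4 <- R4 - (4)*R2:  [   0    0   12  -30   -3 ]
R4 <- R4 - (3)*R3:  [ 0  0  0  0  0 ]
Row echelon form:
[ 2  0   2    6   4 ]
[ 0  5  -6   -2  -1 ]
[ 0  0   4  -10  -1 ]
[ 0  0   0    0   0 ]
Nonzero rows / pivot columns: 3

rank(A) = 3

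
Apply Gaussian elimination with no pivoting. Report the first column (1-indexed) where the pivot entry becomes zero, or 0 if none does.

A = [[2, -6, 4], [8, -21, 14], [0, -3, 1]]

Naive forward elimination:
R2 <- R2 - (4)*R1:  [  0   3  -2 ]
R3 <- R3 - (-1)*R2:  [  0   0  -1 ]
All pivots nonzero; naive elimination completes without hitting a zero pivot.

first zero-pivot column = 0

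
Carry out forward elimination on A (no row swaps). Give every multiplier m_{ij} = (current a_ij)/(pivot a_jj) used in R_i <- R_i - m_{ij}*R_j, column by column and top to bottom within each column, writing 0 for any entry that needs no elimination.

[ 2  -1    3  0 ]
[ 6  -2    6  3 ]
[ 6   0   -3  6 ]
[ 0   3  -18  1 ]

multipliers: 3, 3, 0, 3, 3, 3

Forward elimination:
R2 <- R2 - (3)*R1:  [  0   1  -3   3 ]
R3 <- R3 - (3)*R1:  [   0    3  -12    6 ]
R4: entry in column 1 is already 0 -> m_{41} = 0 (no row operation needed)
R3 <- R3 - (3)*R2:  [  0   0  -3  -3 ]
R4 <- R4 - (3)*R2:  [  0   0  -9  -8 ]
R4 <- R4 - (3)*R3:  [ 0  0  0  1 ]
Multipliers (in order of application): m_{21} = 3, m_{31} = 3, m_{41} = 0, m_{32} = 3, m_{42} = 3, m_{43} = 3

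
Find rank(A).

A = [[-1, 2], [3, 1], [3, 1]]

rank(A) = 2

Row reduction:
R2 <- R2 - (-3)*R1:  [ 0  7 ]
R3 <- R3 - (-3)*R1:  [ 0  7 ]
R3 <- R3 - (1)*R2:  [ 0  0 ]
Row echelon form:
[ -1  2 ]
[  0  7 ]
[  0  0 ]
Nonzero rows / pivot columns: 2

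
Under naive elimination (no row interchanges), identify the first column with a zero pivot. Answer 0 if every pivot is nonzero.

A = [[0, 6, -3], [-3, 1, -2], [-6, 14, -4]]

first zero-pivot column = 1

Naive forward elimination:
Pivot entry (1,1) is zero but row 2 has -3 in column 1 -> naive elimination stops; a row interchange (e.g. R1 <-> R2) would be required here.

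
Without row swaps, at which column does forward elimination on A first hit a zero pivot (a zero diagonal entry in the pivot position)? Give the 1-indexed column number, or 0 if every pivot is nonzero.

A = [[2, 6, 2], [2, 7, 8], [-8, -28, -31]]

Naive forward elimination:
R2 <- R2 - (1)*R1:  [ 0  1  6 ]
R3 <- R3 - (-4)*R1:  [   0   -4  -23 ]
R3 <- R3 - (-4)*R2:  [ 0  0  1 ]
All pivots nonzero; naive elimination completes without hitting a zero pivot.

first zero-pivot column = 0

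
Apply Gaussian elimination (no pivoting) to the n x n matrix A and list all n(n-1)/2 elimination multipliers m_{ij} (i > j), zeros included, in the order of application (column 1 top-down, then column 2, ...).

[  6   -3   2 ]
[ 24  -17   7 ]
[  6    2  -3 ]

Forward elimination:
R2 <- R2 - (4)*R1:  [  0  -5  -1 ]
R3 <- R3 - (1)*R1:  [  0   5  -5 ]
R3 <- R3 - (-1)*R2:  [  0   0  -6 ]
Multipliers (in order of application): m_{21} = 4, m_{31} = 1, m_{32} = -1

multipliers: 4, 1, -1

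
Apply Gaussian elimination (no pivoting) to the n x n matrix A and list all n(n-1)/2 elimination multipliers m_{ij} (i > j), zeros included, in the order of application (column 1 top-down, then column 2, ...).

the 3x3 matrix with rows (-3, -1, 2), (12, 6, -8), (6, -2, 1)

Forward elimination:
R2 <- R2 - (-4)*R1:  [ 0  2  0 ]
R3 <- R3 - (-2)*R1:  [  0  -4   5 ]
R3 <- R3 - (-2)*R2:  [ 0  0  5 ]
Multipliers (in order of application): m_{21} = -4, m_{31} = -2, m_{32} = -2

multipliers: -4, -2, -2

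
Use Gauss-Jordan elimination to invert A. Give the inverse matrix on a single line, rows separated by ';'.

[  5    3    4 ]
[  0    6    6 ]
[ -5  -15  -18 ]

Gauss-Jordan on [A | I]:
R1 <- (1/5)*R1:  [   1  3/5  4/5  |  1/5    0    0 ]
R3 <- R3 - (-5)*R1:  [   0  -12  -14  |    1    0    1 ]
R2 <- (1/6)*R2:  [   0    1    1  |    0  1/6    0 ]
R1 <- R1 - (3/5)*R2:  [     1      0    1/5  |    1/5  -1/10      0 ]
R3 <- R3 - (-12)*R2:  [  0   0  -2  |   1   2   1 ]
R3 <- (1/-2)*R3:  [    0     0     1  |  -1/2    -1  -1/2 ]
R1 <- R1 - (1/5)*R3:  [    1     0     0  |  3/10  1/10  1/10 ]
R2 <- R2 - (1)*R3:  [   0    1    0  |  1/2  7/6  1/2 ]
Right block of [I | A^{-1}] is the inverse:
[ 3/10  1/10  1/10 ]
[  1/2   7/6   1/2 ]
[ -1/2    -1  -1/2 ]

inverse = [3/10 1/10 1/10; 1/2 7/6 1/2; -1/2 -1 -1/2]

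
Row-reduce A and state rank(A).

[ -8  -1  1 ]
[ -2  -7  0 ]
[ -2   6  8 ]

Row reduction:
R2 <- R2 - (1/4)*R1:  [     0  -27/4   -1/4 ]
R3 <- R3 - (1/4)*R1:  [    0  25/4  31/4 ]
R3 <- R3 - (-25/27)*R2:  [      0       0  203/27 ]
Row echelon form:
[ -8     -1       1 ]
[  0  -27/4    -1/4 ]
[  0      0  203/27 ]
Nonzero rows / pivot columns: 3

rank(A) = 3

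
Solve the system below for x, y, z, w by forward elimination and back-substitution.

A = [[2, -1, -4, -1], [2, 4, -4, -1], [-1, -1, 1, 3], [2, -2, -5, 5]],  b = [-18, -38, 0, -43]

(-3, -4, 5, -4)

Forward elimination on [A|b]:
R2 <- R2 - (1)*R1:  [   0    5    0    0  -20 ]
R3 <- R3 - (-1/2)*R1:  [    0  -3/2    -1   5/2    -9 ]
R4 <- R4 - (1)*R1:  [   0   -1   -1    6  -25 ]
R3 <- R3 - (-3/10)*R2:  [   0    0   -1  5/2  -15 ]
R4 <- R4 - (-1/5)*R2:  [   0    0   -1    6  -29 ]
R4 <- R4 - (1)*R3:  [   0    0    0  7/2  -14 ]
Row echelon form:
[ 2  -1  -4   -1  |  -18 ]
[ 0   5   0    0  |  -20 ]
[ 0   0  -1  5/2  |  -15 ]
[ 0   0   0  7/2  |  -14 ]
Back-substitution:
w = (-14) / (7/2) = -4
z = (-15 - (5/2)*(-4)) / -1 = 5
y = (-20) / 5 = -4
x = (-18 - (-1)*(-4) - (-4)*(5) - (-1)*(-4)) / 2 = -3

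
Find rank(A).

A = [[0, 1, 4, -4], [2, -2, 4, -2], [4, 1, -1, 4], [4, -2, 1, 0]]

Row reduction:
R1 <-> R2   (pivot in column 1 was zero)
[ 2  -2   4  -2 ]
[ 0   1   4  -4 ]
[ 4   1  -1   4 ]
[ 4  -2   1   0 ]
R3 <- R3 - (2)*R1:  [  0   5  -9   8 ]
R4 <- R4 - (2)*R1:  [  0   2  -7   4 ]
R3 <- R3 - (5)*R2:  [   0    0  -29   28 ]
R4 <- R4 - (2)*R2:  [   0    0  -15   12 ]
R4 <- R4 - (15/29)*R3:  [      0       0       0  -72/29 ]
Row echelon form:
[ 2  -2    4      -2 ]
[ 0   1    4      -4 ]
[ 0   0  -29      28 ]
[ 0   0    0  -72/29 ]
Nonzero rows / pivot columns: 4

rank(A) = 4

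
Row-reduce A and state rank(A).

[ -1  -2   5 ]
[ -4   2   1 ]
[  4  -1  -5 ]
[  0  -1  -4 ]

Row reduction:
R2 <- R2 - (4)*R1:  [   0   10  -19 ]
R3 <- R3 - (-4)*R1:  [  0  -9  15 ]
R3 <- R3 - (-9/10)*R2:  [      0       0  -21/10 ]
R4 <- R4 - (-1/10)*R2:  [      0       0  -59/10 ]
R4 <- R4 - (59/21)*R3:  [ 0  0  0 ]
Row echelon form:
[ -1  -2       5 ]
[  0  10     -19 ]
[  0   0  -21/10 ]
[  0   0       0 ]
Nonzero rows / pivot columns: 3

rank(A) = 3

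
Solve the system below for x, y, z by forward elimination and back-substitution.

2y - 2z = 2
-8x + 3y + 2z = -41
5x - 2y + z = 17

(3, -3, -4)

Forward elimination on [A|b]:
R1 <-> R2   (pivot in column 1 was zero)
[ -8   3   2  -41 ]
[  0   2  -2    2 ]
[  5  -2   1   17 ]
R3 <- R3 - (-5/8)*R1:  [     0   -1/8    9/4  -69/8 ]
R3 <- R3 - (-1/16)*R2:  [     0      0   17/8  -17/2 ]
Row echelon form:
[ -8  3     2  |    -41 ]
[  0  2    -2  |      2 ]
[  0  0  17/8  |  -17/2 ]
Back-substitution:
z = (-17/2) / (17/8) = -4
y = (2 - (-2)*(-4)) / 2 = -3
x = (-41 - (3)*(-3) - (2)*(-4)) / -8 = 3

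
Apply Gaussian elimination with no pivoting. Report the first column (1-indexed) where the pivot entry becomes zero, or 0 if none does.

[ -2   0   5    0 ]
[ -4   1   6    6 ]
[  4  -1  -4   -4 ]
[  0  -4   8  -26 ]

first zero-pivot column = 0

Naive forward elimination:
R2 <- R2 - (2)*R1:  [  0   1  -4   6 ]
R3 <- R3 - (-2)*R1:  [  0  -1   6  -4 ]
R3 <- R3 - (-1)*R2:  [ 0  0  2  2 ]
R4 <- R4 - (-4)*R2:  [  0   0  -8  -2 ]
R4 <- R4 - (-4)*R3:  [ 0  0  0  6 ]
All pivots nonzero; naive elimination completes without hitting a zero pivot.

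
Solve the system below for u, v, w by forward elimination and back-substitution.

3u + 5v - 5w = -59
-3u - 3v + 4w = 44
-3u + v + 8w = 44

(-3, -5, 5)

Forward elimination on [A|b]:
R2 <- R2 - (-1)*R1:  [   0    2   -1  -15 ]
R3 <- R3 - (-1)*R1:  [   0    6    3  -15 ]
R3 <- R3 - (3)*R2:  [  0   0   6  30 ]
Row echelon form:
[ 3  5  -5  |  -59 ]
[ 0  2  -1  |  -15 ]
[ 0  0   6  |   30 ]
Back-substitution:
w = (30) / 6 = 5
v = (-15 - (-1)*(5)) / 2 = -5
u = (-59 - (5)*(-5) - (-5)*(5)) / 3 = -3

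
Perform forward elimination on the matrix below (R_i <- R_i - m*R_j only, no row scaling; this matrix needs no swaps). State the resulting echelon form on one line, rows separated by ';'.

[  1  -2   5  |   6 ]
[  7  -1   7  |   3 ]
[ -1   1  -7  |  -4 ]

Forward elimination:
R2 <- R2 - (7)*R1:  [   0   13  -28  -39 ]
R3 <- R3 - (-1)*R1:  [  0  -1  -2   2 ]
R3 <- R3 - (-1/13)*R2:  [      0       0  -54/13      -1 ]
Row echelon form:
[ 1  -2       5  |    6 ]
[ 0  13     -28  |  -39 ]
[ 0   0  -54/13  |   -1 ]

REF = [1 -2 5 6; 0 13 -28 -39; 0 0 -54/13 -1]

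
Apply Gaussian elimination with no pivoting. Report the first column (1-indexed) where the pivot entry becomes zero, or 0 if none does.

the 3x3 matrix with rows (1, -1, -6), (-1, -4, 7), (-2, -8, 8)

first zero-pivot column = 0

Naive forward elimination:
R2 <- R2 - (-1)*R1:  [  0  -5   1 ]
R3 <- R3 - (-2)*R1:  [   0  -10   -4 ]
R3 <- R3 - (2)*R2:  [  0   0  -6 ]
All pivots nonzero; naive elimination completes without hitting a zero pivot.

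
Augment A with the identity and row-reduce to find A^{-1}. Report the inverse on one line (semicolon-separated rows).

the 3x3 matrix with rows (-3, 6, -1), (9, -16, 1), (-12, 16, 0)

inverse = [-2/3 -2/3 -5/12; -1/2 -1/2 -1/4; -2 -1 -1/4]

Gauss-Jordan on [A | I]:
R1 <- (1/-3)*R1:  [    1    -2   1/3  |  -1/3     0     0 ]
R2 <- R2 - (9)*R1:  [  0   2  -2  |   3   1   0 ]
R3 <- R3 - (-12)*R1:  [  0  -8   4  |  -4   0   1 ]
R2 <- (1/2)*R2:  [   0    1   -1  |  3/2  1/2    0 ]
R1 <- R1 - (-2)*R2:  [    1     0  -5/3  |   8/3     1     0 ]
R3 <- R3 - (-8)*R2:  [  0   0  -4  |   8   4   1 ]
R3 <- (1/-4)*R3:  [    0     0     1  |    -2    -1  -1/4 ]
R1 <- R1 - (-5/3)*R3:  [     1      0      0  |   -2/3   -2/3  -5/12 ]
R2 <- R2 - (-1)*R3:  [    0     1     0  |  -1/2  -1/2  -1/4 ]
Right block of [I | A^{-1}] is the inverse:
[ -2/3  -2/3  -5/12 ]
[ -1/2  -1/2   -1/4 ]
[   -2    -1   -1/4 ]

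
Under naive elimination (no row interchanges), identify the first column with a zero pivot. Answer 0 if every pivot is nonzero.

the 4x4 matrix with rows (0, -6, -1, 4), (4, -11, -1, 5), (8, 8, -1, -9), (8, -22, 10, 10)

first zero-pivot column = 1

Naive forward elimination:
Pivot entry (1,1) is zero but row 2 has 4 in column 1 -> naive elimination stops; a row interchange (e.g. R1 <-> R2) would be required here.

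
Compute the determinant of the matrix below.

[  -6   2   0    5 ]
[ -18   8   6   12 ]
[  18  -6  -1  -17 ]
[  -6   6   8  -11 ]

det(A) = -24

Forward elimination:
R2 <- R2 - (3)*R1:  [  0   2   6  -3 ]
R3 <- R3 - (-3)*R1:  [  0   0  -1  -2 ]
R4 <- R4 - (1)*R1:  [   0    4    8  -16 ]
R4 <- R4 - (2)*R2:  [   0    0   -4  -10 ]
R4 <- R4 - (4)*R3:  [  0   0   0  -2 ]
Upper-triangular form:
[ -6  2   0   5 ]
[  0  2   6  -3 ]
[  0  0  -1  -2 ]
[  0  0   0  -2 ]
det(A) = (-1)^0 * (-6) * (2) * (-1) * (-2) = -24  (0 row swaps -> sign +1)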